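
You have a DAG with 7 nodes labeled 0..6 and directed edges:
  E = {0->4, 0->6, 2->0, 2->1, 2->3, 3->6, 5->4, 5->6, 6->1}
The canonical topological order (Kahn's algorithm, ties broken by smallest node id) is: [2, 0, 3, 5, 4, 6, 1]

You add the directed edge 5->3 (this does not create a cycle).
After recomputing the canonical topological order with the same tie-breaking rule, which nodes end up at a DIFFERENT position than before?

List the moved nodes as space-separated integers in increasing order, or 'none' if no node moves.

Answer: 3 5

Derivation:
Old toposort: [2, 0, 3, 5, 4, 6, 1]
Added edge 5->3
Recompute Kahn (smallest-id tiebreak):
  initial in-degrees: [1, 2, 0, 2, 2, 0, 3]
  ready (indeg=0): [2, 5]
  pop 2: indeg[0]->0; indeg[1]->1; indeg[3]->1 | ready=[0, 5] | order so far=[2]
  pop 0: indeg[4]->1; indeg[6]->2 | ready=[5] | order so far=[2, 0]
  pop 5: indeg[3]->0; indeg[4]->0; indeg[6]->1 | ready=[3, 4] | order so far=[2, 0, 5]
  pop 3: indeg[6]->0 | ready=[4, 6] | order so far=[2, 0, 5, 3]
  pop 4: no out-edges | ready=[6] | order so far=[2, 0, 5, 3, 4]
  pop 6: indeg[1]->0 | ready=[1] | order so far=[2, 0, 5, 3, 4, 6]
  pop 1: no out-edges | ready=[] | order so far=[2, 0, 5, 3, 4, 6, 1]
New canonical toposort: [2, 0, 5, 3, 4, 6, 1]
Compare positions:
  Node 0: index 1 -> 1 (same)
  Node 1: index 6 -> 6 (same)
  Node 2: index 0 -> 0 (same)
  Node 3: index 2 -> 3 (moved)
  Node 4: index 4 -> 4 (same)
  Node 5: index 3 -> 2 (moved)
  Node 6: index 5 -> 5 (same)
Nodes that changed position: 3 5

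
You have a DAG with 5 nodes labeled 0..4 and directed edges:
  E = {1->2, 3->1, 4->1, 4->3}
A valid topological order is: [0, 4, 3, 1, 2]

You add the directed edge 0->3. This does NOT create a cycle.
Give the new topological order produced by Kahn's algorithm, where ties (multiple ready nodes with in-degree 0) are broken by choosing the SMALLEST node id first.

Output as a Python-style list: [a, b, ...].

Answer: [0, 4, 3, 1, 2]

Derivation:
Old toposort: [0, 4, 3, 1, 2]
Added edge: 0->3
Position of 0 (0) < position of 3 (2). Old order still valid.
Run Kahn's algorithm (break ties by smallest node id):
  initial in-degrees: [0, 2, 1, 2, 0]
  ready (indeg=0): [0, 4]
  pop 0: indeg[3]->1 | ready=[4] | order so far=[0]
  pop 4: indeg[1]->1; indeg[3]->0 | ready=[3] | order so far=[0, 4]
  pop 3: indeg[1]->0 | ready=[1] | order so far=[0, 4, 3]
  pop 1: indeg[2]->0 | ready=[2] | order so far=[0, 4, 3, 1]
  pop 2: no out-edges | ready=[] | order so far=[0, 4, 3, 1, 2]
  Result: [0, 4, 3, 1, 2]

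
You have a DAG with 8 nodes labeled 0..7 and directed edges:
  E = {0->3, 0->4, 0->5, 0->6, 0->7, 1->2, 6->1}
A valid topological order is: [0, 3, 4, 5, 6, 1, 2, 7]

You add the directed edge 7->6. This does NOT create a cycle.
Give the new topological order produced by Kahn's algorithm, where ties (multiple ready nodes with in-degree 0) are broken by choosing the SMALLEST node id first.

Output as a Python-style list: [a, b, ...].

Answer: [0, 3, 4, 5, 7, 6, 1, 2]

Derivation:
Old toposort: [0, 3, 4, 5, 6, 1, 2, 7]
Added edge: 7->6
Position of 7 (7) > position of 6 (4). Must reorder: 7 must now come before 6.
Run Kahn's algorithm (break ties by smallest node id):
  initial in-degrees: [0, 1, 1, 1, 1, 1, 2, 1]
  ready (indeg=0): [0]
  pop 0: indeg[3]->0; indeg[4]->0; indeg[5]->0; indeg[6]->1; indeg[7]->0 | ready=[3, 4, 5, 7] | order so far=[0]
  pop 3: no out-edges | ready=[4, 5, 7] | order so far=[0, 3]
  pop 4: no out-edges | ready=[5, 7] | order so far=[0, 3, 4]
  pop 5: no out-edges | ready=[7] | order so far=[0, 3, 4, 5]
  pop 7: indeg[6]->0 | ready=[6] | order so far=[0, 3, 4, 5, 7]
  pop 6: indeg[1]->0 | ready=[1] | order so far=[0, 3, 4, 5, 7, 6]
  pop 1: indeg[2]->0 | ready=[2] | order so far=[0, 3, 4, 5, 7, 6, 1]
  pop 2: no out-edges | ready=[] | order so far=[0, 3, 4, 5, 7, 6, 1, 2]
  Result: [0, 3, 4, 5, 7, 6, 1, 2]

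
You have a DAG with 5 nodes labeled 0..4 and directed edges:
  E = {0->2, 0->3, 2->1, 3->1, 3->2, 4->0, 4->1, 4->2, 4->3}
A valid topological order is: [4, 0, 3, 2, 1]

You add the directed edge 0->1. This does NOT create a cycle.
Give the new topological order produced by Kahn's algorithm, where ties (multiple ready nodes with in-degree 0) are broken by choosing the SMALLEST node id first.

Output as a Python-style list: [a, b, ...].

Answer: [4, 0, 3, 2, 1]

Derivation:
Old toposort: [4, 0, 3, 2, 1]
Added edge: 0->1
Position of 0 (1) < position of 1 (4). Old order still valid.
Run Kahn's algorithm (break ties by smallest node id):
  initial in-degrees: [1, 4, 3, 2, 0]
  ready (indeg=0): [4]
  pop 4: indeg[0]->0; indeg[1]->3; indeg[2]->2; indeg[3]->1 | ready=[0] | order so far=[4]
  pop 0: indeg[1]->2; indeg[2]->1; indeg[3]->0 | ready=[3] | order so far=[4, 0]
  pop 3: indeg[1]->1; indeg[2]->0 | ready=[2] | order so far=[4, 0, 3]
  pop 2: indeg[1]->0 | ready=[1] | order so far=[4, 0, 3, 2]
  pop 1: no out-edges | ready=[] | order so far=[4, 0, 3, 2, 1]
  Result: [4, 0, 3, 2, 1]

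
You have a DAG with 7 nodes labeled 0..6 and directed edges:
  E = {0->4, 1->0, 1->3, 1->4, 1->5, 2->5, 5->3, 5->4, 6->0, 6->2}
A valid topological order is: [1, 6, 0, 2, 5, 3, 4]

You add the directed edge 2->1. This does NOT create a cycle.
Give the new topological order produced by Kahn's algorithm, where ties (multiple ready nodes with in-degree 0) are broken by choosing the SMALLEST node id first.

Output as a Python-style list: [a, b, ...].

Answer: [6, 2, 1, 0, 5, 3, 4]

Derivation:
Old toposort: [1, 6, 0, 2, 5, 3, 4]
Added edge: 2->1
Position of 2 (3) > position of 1 (0). Must reorder: 2 must now come before 1.
Run Kahn's algorithm (break ties by smallest node id):
  initial in-degrees: [2, 1, 1, 2, 3, 2, 0]
  ready (indeg=0): [6]
  pop 6: indeg[0]->1; indeg[2]->0 | ready=[2] | order so far=[6]
  pop 2: indeg[1]->0; indeg[5]->1 | ready=[1] | order so far=[6, 2]
  pop 1: indeg[0]->0; indeg[3]->1; indeg[4]->2; indeg[5]->0 | ready=[0, 5] | order so far=[6, 2, 1]
  pop 0: indeg[4]->1 | ready=[5] | order so far=[6, 2, 1, 0]
  pop 5: indeg[3]->0; indeg[4]->0 | ready=[3, 4] | order so far=[6, 2, 1, 0, 5]
  pop 3: no out-edges | ready=[4] | order so far=[6, 2, 1, 0, 5, 3]
  pop 4: no out-edges | ready=[] | order so far=[6, 2, 1, 0, 5, 3, 4]
  Result: [6, 2, 1, 0, 5, 3, 4]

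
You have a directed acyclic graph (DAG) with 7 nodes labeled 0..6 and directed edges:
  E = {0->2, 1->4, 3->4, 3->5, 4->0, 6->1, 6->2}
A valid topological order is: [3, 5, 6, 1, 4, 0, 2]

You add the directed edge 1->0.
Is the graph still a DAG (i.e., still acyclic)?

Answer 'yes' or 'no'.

Answer: yes

Derivation:
Given toposort: [3, 5, 6, 1, 4, 0, 2]
Position of 1: index 3; position of 0: index 5
New edge 1->0: forward
Forward edge: respects the existing order. Still a DAG, same toposort still valid.
Still a DAG? yes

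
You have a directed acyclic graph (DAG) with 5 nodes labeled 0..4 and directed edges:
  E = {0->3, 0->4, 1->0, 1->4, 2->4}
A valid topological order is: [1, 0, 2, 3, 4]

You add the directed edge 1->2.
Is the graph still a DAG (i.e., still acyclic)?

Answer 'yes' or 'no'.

Answer: yes

Derivation:
Given toposort: [1, 0, 2, 3, 4]
Position of 1: index 0; position of 2: index 2
New edge 1->2: forward
Forward edge: respects the existing order. Still a DAG, same toposort still valid.
Still a DAG? yes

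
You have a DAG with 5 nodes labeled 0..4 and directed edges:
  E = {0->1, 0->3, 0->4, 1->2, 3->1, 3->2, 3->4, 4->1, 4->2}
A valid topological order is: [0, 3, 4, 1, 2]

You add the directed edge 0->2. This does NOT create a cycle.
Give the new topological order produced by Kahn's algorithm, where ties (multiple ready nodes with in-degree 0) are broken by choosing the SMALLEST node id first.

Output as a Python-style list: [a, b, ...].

Answer: [0, 3, 4, 1, 2]

Derivation:
Old toposort: [0, 3, 4, 1, 2]
Added edge: 0->2
Position of 0 (0) < position of 2 (4). Old order still valid.
Run Kahn's algorithm (break ties by smallest node id):
  initial in-degrees: [0, 3, 4, 1, 2]
  ready (indeg=0): [0]
  pop 0: indeg[1]->2; indeg[2]->3; indeg[3]->0; indeg[4]->1 | ready=[3] | order so far=[0]
  pop 3: indeg[1]->1; indeg[2]->2; indeg[4]->0 | ready=[4] | order so far=[0, 3]
  pop 4: indeg[1]->0; indeg[2]->1 | ready=[1] | order so far=[0, 3, 4]
  pop 1: indeg[2]->0 | ready=[2] | order so far=[0, 3, 4, 1]
  pop 2: no out-edges | ready=[] | order so far=[0, 3, 4, 1, 2]
  Result: [0, 3, 4, 1, 2]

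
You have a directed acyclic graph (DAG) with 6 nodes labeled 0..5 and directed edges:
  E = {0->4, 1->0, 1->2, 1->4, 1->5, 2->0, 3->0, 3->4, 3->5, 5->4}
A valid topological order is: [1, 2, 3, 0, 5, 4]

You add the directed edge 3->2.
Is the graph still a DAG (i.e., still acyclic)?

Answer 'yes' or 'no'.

Answer: yes

Derivation:
Given toposort: [1, 2, 3, 0, 5, 4]
Position of 3: index 2; position of 2: index 1
New edge 3->2: backward (u after v in old order)
Backward edge: old toposort is now invalid. Check if this creates a cycle.
Does 2 already reach 3? Reachable from 2: [0, 2, 4]. NO -> still a DAG (reorder needed).
Still a DAG? yes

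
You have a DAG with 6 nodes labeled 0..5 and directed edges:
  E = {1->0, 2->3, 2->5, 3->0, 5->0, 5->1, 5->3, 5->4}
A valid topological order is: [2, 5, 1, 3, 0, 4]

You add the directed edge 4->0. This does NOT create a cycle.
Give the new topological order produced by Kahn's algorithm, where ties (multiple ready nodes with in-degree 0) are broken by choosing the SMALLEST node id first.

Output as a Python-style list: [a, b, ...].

Old toposort: [2, 5, 1, 3, 0, 4]
Added edge: 4->0
Position of 4 (5) > position of 0 (4). Must reorder: 4 must now come before 0.
Run Kahn's algorithm (break ties by smallest node id):
  initial in-degrees: [4, 1, 0, 2, 1, 1]
  ready (indeg=0): [2]
  pop 2: indeg[3]->1; indeg[5]->0 | ready=[5] | order so far=[2]
  pop 5: indeg[0]->3; indeg[1]->0; indeg[3]->0; indeg[4]->0 | ready=[1, 3, 4] | order so far=[2, 5]
  pop 1: indeg[0]->2 | ready=[3, 4] | order so far=[2, 5, 1]
  pop 3: indeg[0]->1 | ready=[4] | order so far=[2, 5, 1, 3]
  pop 4: indeg[0]->0 | ready=[0] | order so far=[2, 5, 1, 3, 4]
  pop 0: no out-edges | ready=[] | order so far=[2, 5, 1, 3, 4, 0]
  Result: [2, 5, 1, 3, 4, 0]

Answer: [2, 5, 1, 3, 4, 0]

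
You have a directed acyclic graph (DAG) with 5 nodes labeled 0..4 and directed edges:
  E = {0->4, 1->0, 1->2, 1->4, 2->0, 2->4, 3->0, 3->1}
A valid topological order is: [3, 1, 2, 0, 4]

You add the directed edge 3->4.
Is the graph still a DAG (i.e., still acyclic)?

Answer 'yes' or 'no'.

Given toposort: [3, 1, 2, 0, 4]
Position of 3: index 0; position of 4: index 4
New edge 3->4: forward
Forward edge: respects the existing order. Still a DAG, same toposort still valid.
Still a DAG? yes

Answer: yes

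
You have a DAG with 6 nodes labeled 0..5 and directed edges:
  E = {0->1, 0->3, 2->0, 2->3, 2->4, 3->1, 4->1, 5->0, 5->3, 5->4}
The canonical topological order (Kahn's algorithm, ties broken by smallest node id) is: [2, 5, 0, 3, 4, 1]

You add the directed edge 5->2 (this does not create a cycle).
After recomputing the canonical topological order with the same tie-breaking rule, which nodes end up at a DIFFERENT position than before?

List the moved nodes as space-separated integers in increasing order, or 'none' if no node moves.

Old toposort: [2, 5, 0, 3, 4, 1]
Added edge 5->2
Recompute Kahn (smallest-id tiebreak):
  initial in-degrees: [2, 3, 1, 3, 2, 0]
  ready (indeg=0): [5]
  pop 5: indeg[0]->1; indeg[2]->0; indeg[3]->2; indeg[4]->1 | ready=[2] | order so far=[5]
  pop 2: indeg[0]->0; indeg[3]->1; indeg[4]->0 | ready=[0, 4] | order so far=[5, 2]
  pop 0: indeg[1]->2; indeg[3]->0 | ready=[3, 4] | order so far=[5, 2, 0]
  pop 3: indeg[1]->1 | ready=[4] | order so far=[5, 2, 0, 3]
  pop 4: indeg[1]->0 | ready=[1] | order so far=[5, 2, 0, 3, 4]
  pop 1: no out-edges | ready=[] | order so far=[5, 2, 0, 3, 4, 1]
New canonical toposort: [5, 2, 0, 3, 4, 1]
Compare positions:
  Node 0: index 2 -> 2 (same)
  Node 1: index 5 -> 5 (same)
  Node 2: index 0 -> 1 (moved)
  Node 3: index 3 -> 3 (same)
  Node 4: index 4 -> 4 (same)
  Node 5: index 1 -> 0 (moved)
Nodes that changed position: 2 5

Answer: 2 5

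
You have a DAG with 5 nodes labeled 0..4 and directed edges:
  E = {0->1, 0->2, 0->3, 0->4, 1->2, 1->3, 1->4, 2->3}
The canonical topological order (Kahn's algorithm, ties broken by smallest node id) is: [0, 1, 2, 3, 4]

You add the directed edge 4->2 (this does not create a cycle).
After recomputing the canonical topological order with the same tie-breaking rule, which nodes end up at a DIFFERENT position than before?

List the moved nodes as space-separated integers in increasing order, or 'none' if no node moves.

Answer: 2 3 4

Derivation:
Old toposort: [0, 1, 2, 3, 4]
Added edge 4->2
Recompute Kahn (smallest-id tiebreak):
  initial in-degrees: [0, 1, 3, 3, 2]
  ready (indeg=0): [0]
  pop 0: indeg[1]->0; indeg[2]->2; indeg[3]->2; indeg[4]->1 | ready=[1] | order so far=[0]
  pop 1: indeg[2]->1; indeg[3]->1; indeg[4]->0 | ready=[4] | order so far=[0, 1]
  pop 4: indeg[2]->0 | ready=[2] | order so far=[0, 1, 4]
  pop 2: indeg[3]->0 | ready=[3] | order so far=[0, 1, 4, 2]
  pop 3: no out-edges | ready=[] | order so far=[0, 1, 4, 2, 3]
New canonical toposort: [0, 1, 4, 2, 3]
Compare positions:
  Node 0: index 0 -> 0 (same)
  Node 1: index 1 -> 1 (same)
  Node 2: index 2 -> 3 (moved)
  Node 3: index 3 -> 4 (moved)
  Node 4: index 4 -> 2 (moved)
Nodes that changed position: 2 3 4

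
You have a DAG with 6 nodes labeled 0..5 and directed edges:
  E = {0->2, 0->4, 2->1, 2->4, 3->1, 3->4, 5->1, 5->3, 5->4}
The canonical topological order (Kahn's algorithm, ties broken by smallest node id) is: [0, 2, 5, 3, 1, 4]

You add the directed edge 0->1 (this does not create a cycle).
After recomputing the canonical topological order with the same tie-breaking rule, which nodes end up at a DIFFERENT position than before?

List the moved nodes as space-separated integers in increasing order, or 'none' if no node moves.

Answer: none

Derivation:
Old toposort: [0, 2, 5, 3, 1, 4]
Added edge 0->1
Recompute Kahn (smallest-id tiebreak):
  initial in-degrees: [0, 4, 1, 1, 4, 0]
  ready (indeg=0): [0, 5]
  pop 0: indeg[1]->3; indeg[2]->0; indeg[4]->3 | ready=[2, 5] | order so far=[0]
  pop 2: indeg[1]->2; indeg[4]->2 | ready=[5] | order so far=[0, 2]
  pop 5: indeg[1]->1; indeg[3]->0; indeg[4]->1 | ready=[3] | order so far=[0, 2, 5]
  pop 3: indeg[1]->0; indeg[4]->0 | ready=[1, 4] | order so far=[0, 2, 5, 3]
  pop 1: no out-edges | ready=[4] | order so far=[0, 2, 5, 3, 1]
  pop 4: no out-edges | ready=[] | order so far=[0, 2, 5, 3, 1, 4]
New canonical toposort: [0, 2, 5, 3, 1, 4]
Compare positions:
  Node 0: index 0 -> 0 (same)
  Node 1: index 4 -> 4 (same)
  Node 2: index 1 -> 1 (same)
  Node 3: index 3 -> 3 (same)
  Node 4: index 5 -> 5 (same)
  Node 5: index 2 -> 2 (same)
Nodes that changed position: none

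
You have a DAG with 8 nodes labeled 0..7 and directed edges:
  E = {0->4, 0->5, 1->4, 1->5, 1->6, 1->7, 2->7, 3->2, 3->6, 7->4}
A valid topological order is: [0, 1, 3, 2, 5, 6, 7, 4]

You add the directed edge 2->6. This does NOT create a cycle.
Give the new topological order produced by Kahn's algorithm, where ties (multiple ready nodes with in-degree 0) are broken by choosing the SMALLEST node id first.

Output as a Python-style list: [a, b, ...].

Answer: [0, 1, 3, 2, 5, 6, 7, 4]

Derivation:
Old toposort: [0, 1, 3, 2, 5, 6, 7, 4]
Added edge: 2->6
Position of 2 (3) < position of 6 (5). Old order still valid.
Run Kahn's algorithm (break ties by smallest node id):
  initial in-degrees: [0, 0, 1, 0, 3, 2, 3, 2]
  ready (indeg=0): [0, 1, 3]
  pop 0: indeg[4]->2; indeg[5]->1 | ready=[1, 3] | order so far=[0]
  pop 1: indeg[4]->1; indeg[5]->0; indeg[6]->2; indeg[7]->1 | ready=[3, 5] | order so far=[0, 1]
  pop 3: indeg[2]->0; indeg[6]->1 | ready=[2, 5] | order so far=[0, 1, 3]
  pop 2: indeg[6]->0; indeg[7]->0 | ready=[5, 6, 7] | order so far=[0, 1, 3, 2]
  pop 5: no out-edges | ready=[6, 7] | order so far=[0, 1, 3, 2, 5]
  pop 6: no out-edges | ready=[7] | order so far=[0, 1, 3, 2, 5, 6]
  pop 7: indeg[4]->0 | ready=[4] | order so far=[0, 1, 3, 2, 5, 6, 7]
  pop 4: no out-edges | ready=[] | order so far=[0, 1, 3, 2, 5, 6, 7, 4]
  Result: [0, 1, 3, 2, 5, 6, 7, 4]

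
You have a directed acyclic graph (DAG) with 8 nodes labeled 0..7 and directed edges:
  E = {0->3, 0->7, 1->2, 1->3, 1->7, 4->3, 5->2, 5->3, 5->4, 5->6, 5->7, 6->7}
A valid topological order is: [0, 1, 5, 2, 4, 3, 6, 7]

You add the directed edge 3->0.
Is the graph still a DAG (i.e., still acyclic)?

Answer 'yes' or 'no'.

Given toposort: [0, 1, 5, 2, 4, 3, 6, 7]
Position of 3: index 5; position of 0: index 0
New edge 3->0: backward (u after v in old order)
Backward edge: old toposort is now invalid. Check if this creates a cycle.
Does 0 already reach 3? Reachable from 0: [0, 3, 7]. YES -> cycle!
Still a DAG? no

Answer: no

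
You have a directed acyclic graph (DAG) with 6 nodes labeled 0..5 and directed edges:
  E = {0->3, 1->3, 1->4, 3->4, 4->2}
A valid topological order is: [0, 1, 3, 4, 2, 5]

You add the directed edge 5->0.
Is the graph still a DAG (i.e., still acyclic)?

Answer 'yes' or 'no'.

Given toposort: [0, 1, 3, 4, 2, 5]
Position of 5: index 5; position of 0: index 0
New edge 5->0: backward (u after v in old order)
Backward edge: old toposort is now invalid. Check if this creates a cycle.
Does 0 already reach 5? Reachable from 0: [0, 2, 3, 4]. NO -> still a DAG (reorder needed).
Still a DAG? yes

Answer: yes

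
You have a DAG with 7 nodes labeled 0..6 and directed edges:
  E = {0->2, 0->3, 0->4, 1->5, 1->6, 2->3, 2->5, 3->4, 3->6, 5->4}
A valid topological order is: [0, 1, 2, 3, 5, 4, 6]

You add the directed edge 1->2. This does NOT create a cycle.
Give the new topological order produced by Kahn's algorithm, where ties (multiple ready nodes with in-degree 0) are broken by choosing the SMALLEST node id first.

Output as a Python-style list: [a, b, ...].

Answer: [0, 1, 2, 3, 5, 4, 6]

Derivation:
Old toposort: [0, 1, 2, 3, 5, 4, 6]
Added edge: 1->2
Position of 1 (1) < position of 2 (2). Old order still valid.
Run Kahn's algorithm (break ties by smallest node id):
  initial in-degrees: [0, 0, 2, 2, 3, 2, 2]
  ready (indeg=0): [0, 1]
  pop 0: indeg[2]->1; indeg[3]->1; indeg[4]->2 | ready=[1] | order so far=[0]
  pop 1: indeg[2]->0; indeg[5]->1; indeg[6]->1 | ready=[2] | order so far=[0, 1]
  pop 2: indeg[3]->0; indeg[5]->0 | ready=[3, 5] | order so far=[0, 1, 2]
  pop 3: indeg[4]->1; indeg[6]->0 | ready=[5, 6] | order so far=[0, 1, 2, 3]
  pop 5: indeg[4]->0 | ready=[4, 6] | order so far=[0, 1, 2, 3, 5]
  pop 4: no out-edges | ready=[6] | order so far=[0, 1, 2, 3, 5, 4]
  pop 6: no out-edges | ready=[] | order so far=[0, 1, 2, 3, 5, 4, 6]
  Result: [0, 1, 2, 3, 5, 4, 6]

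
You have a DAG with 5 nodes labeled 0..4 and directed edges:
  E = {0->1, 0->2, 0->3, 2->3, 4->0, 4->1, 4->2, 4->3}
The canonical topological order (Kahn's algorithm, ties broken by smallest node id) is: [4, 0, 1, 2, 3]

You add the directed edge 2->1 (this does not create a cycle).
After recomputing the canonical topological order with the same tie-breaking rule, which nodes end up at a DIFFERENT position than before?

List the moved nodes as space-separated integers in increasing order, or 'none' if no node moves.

Answer: 1 2

Derivation:
Old toposort: [4, 0, 1, 2, 3]
Added edge 2->1
Recompute Kahn (smallest-id tiebreak):
  initial in-degrees: [1, 3, 2, 3, 0]
  ready (indeg=0): [4]
  pop 4: indeg[0]->0; indeg[1]->2; indeg[2]->1; indeg[3]->2 | ready=[0] | order so far=[4]
  pop 0: indeg[1]->1; indeg[2]->0; indeg[3]->1 | ready=[2] | order so far=[4, 0]
  pop 2: indeg[1]->0; indeg[3]->0 | ready=[1, 3] | order so far=[4, 0, 2]
  pop 1: no out-edges | ready=[3] | order so far=[4, 0, 2, 1]
  pop 3: no out-edges | ready=[] | order so far=[4, 0, 2, 1, 3]
New canonical toposort: [4, 0, 2, 1, 3]
Compare positions:
  Node 0: index 1 -> 1 (same)
  Node 1: index 2 -> 3 (moved)
  Node 2: index 3 -> 2 (moved)
  Node 3: index 4 -> 4 (same)
  Node 4: index 0 -> 0 (same)
Nodes that changed position: 1 2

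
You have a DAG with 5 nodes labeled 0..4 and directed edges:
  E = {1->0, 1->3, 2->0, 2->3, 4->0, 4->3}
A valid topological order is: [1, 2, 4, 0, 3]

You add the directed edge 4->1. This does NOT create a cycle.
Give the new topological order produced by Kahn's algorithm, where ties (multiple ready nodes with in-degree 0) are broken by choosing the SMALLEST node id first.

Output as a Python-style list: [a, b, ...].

Old toposort: [1, 2, 4, 0, 3]
Added edge: 4->1
Position of 4 (2) > position of 1 (0). Must reorder: 4 must now come before 1.
Run Kahn's algorithm (break ties by smallest node id):
  initial in-degrees: [3, 1, 0, 3, 0]
  ready (indeg=0): [2, 4]
  pop 2: indeg[0]->2; indeg[3]->2 | ready=[4] | order so far=[2]
  pop 4: indeg[0]->1; indeg[1]->0; indeg[3]->1 | ready=[1] | order so far=[2, 4]
  pop 1: indeg[0]->0; indeg[3]->0 | ready=[0, 3] | order so far=[2, 4, 1]
  pop 0: no out-edges | ready=[3] | order so far=[2, 4, 1, 0]
  pop 3: no out-edges | ready=[] | order so far=[2, 4, 1, 0, 3]
  Result: [2, 4, 1, 0, 3]

Answer: [2, 4, 1, 0, 3]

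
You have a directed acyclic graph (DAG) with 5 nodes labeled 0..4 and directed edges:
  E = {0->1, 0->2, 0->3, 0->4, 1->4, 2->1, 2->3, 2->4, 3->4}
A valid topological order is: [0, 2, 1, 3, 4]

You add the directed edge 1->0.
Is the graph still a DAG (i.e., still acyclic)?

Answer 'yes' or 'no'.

Given toposort: [0, 2, 1, 3, 4]
Position of 1: index 2; position of 0: index 0
New edge 1->0: backward (u after v in old order)
Backward edge: old toposort is now invalid. Check if this creates a cycle.
Does 0 already reach 1? Reachable from 0: [0, 1, 2, 3, 4]. YES -> cycle!
Still a DAG? no

Answer: no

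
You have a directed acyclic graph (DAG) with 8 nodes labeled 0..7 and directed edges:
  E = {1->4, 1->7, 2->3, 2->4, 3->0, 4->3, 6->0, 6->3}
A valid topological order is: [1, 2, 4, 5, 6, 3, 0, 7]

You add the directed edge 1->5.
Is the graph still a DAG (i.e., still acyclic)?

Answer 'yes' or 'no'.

Answer: yes

Derivation:
Given toposort: [1, 2, 4, 5, 6, 3, 0, 7]
Position of 1: index 0; position of 5: index 3
New edge 1->5: forward
Forward edge: respects the existing order. Still a DAG, same toposort still valid.
Still a DAG? yes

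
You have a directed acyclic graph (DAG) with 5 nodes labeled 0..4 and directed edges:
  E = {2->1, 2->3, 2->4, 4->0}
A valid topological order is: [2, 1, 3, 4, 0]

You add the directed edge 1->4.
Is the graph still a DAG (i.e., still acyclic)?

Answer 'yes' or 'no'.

Given toposort: [2, 1, 3, 4, 0]
Position of 1: index 1; position of 4: index 3
New edge 1->4: forward
Forward edge: respects the existing order. Still a DAG, same toposort still valid.
Still a DAG? yes

Answer: yes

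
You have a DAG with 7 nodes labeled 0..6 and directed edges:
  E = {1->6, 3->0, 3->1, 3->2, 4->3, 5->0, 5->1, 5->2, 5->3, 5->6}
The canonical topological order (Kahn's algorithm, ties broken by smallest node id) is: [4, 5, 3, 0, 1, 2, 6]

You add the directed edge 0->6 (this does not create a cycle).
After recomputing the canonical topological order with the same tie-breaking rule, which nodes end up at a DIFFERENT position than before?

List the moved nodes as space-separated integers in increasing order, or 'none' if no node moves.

Answer: none

Derivation:
Old toposort: [4, 5, 3, 0, 1, 2, 6]
Added edge 0->6
Recompute Kahn (smallest-id tiebreak):
  initial in-degrees: [2, 2, 2, 2, 0, 0, 3]
  ready (indeg=0): [4, 5]
  pop 4: indeg[3]->1 | ready=[5] | order so far=[4]
  pop 5: indeg[0]->1; indeg[1]->1; indeg[2]->1; indeg[3]->0; indeg[6]->2 | ready=[3] | order so far=[4, 5]
  pop 3: indeg[0]->0; indeg[1]->0; indeg[2]->0 | ready=[0, 1, 2] | order so far=[4, 5, 3]
  pop 0: indeg[6]->1 | ready=[1, 2] | order so far=[4, 5, 3, 0]
  pop 1: indeg[6]->0 | ready=[2, 6] | order so far=[4, 5, 3, 0, 1]
  pop 2: no out-edges | ready=[6] | order so far=[4, 5, 3, 0, 1, 2]
  pop 6: no out-edges | ready=[] | order so far=[4, 5, 3, 0, 1, 2, 6]
New canonical toposort: [4, 5, 3, 0, 1, 2, 6]
Compare positions:
  Node 0: index 3 -> 3 (same)
  Node 1: index 4 -> 4 (same)
  Node 2: index 5 -> 5 (same)
  Node 3: index 2 -> 2 (same)
  Node 4: index 0 -> 0 (same)
  Node 5: index 1 -> 1 (same)
  Node 6: index 6 -> 6 (same)
Nodes that changed position: none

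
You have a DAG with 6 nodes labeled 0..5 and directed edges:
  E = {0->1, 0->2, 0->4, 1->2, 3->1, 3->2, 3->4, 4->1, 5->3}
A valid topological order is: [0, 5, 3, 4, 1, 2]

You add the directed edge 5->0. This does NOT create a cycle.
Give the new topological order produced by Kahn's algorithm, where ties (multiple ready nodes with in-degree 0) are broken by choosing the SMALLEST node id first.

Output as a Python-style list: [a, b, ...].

Answer: [5, 0, 3, 4, 1, 2]

Derivation:
Old toposort: [0, 5, 3, 4, 1, 2]
Added edge: 5->0
Position of 5 (1) > position of 0 (0). Must reorder: 5 must now come before 0.
Run Kahn's algorithm (break ties by smallest node id):
  initial in-degrees: [1, 3, 3, 1, 2, 0]
  ready (indeg=0): [5]
  pop 5: indeg[0]->0; indeg[3]->0 | ready=[0, 3] | order so far=[5]
  pop 0: indeg[1]->2; indeg[2]->2; indeg[4]->1 | ready=[3] | order so far=[5, 0]
  pop 3: indeg[1]->1; indeg[2]->1; indeg[4]->0 | ready=[4] | order so far=[5, 0, 3]
  pop 4: indeg[1]->0 | ready=[1] | order so far=[5, 0, 3, 4]
  pop 1: indeg[2]->0 | ready=[2] | order so far=[5, 0, 3, 4, 1]
  pop 2: no out-edges | ready=[] | order so far=[5, 0, 3, 4, 1, 2]
  Result: [5, 0, 3, 4, 1, 2]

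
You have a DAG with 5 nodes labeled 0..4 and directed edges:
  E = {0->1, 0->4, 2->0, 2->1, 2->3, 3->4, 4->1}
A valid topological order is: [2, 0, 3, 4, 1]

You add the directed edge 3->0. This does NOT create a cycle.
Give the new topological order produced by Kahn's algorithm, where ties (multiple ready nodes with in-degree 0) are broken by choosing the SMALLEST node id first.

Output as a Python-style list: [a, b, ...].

Old toposort: [2, 0, 3, 4, 1]
Added edge: 3->0
Position of 3 (2) > position of 0 (1). Must reorder: 3 must now come before 0.
Run Kahn's algorithm (break ties by smallest node id):
  initial in-degrees: [2, 3, 0, 1, 2]
  ready (indeg=0): [2]
  pop 2: indeg[0]->1; indeg[1]->2; indeg[3]->0 | ready=[3] | order so far=[2]
  pop 3: indeg[0]->0; indeg[4]->1 | ready=[0] | order so far=[2, 3]
  pop 0: indeg[1]->1; indeg[4]->0 | ready=[4] | order so far=[2, 3, 0]
  pop 4: indeg[1]->0 | ready=[1] | order so far=[2, 3, 0, 4]
  pop 1: no out-edges | ready=[] | order so far=[2, 3, 0, 4, 1]
  Result: [2, 3, 0, 4, 1]

Answer: [2, 3, 0, 4, 1]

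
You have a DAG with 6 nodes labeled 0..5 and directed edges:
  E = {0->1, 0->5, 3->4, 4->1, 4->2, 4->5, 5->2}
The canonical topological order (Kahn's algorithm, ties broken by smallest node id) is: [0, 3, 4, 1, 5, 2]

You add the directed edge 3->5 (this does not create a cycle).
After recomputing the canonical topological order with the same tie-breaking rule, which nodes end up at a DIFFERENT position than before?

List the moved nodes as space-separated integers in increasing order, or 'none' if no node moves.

Answer: none

Derivation:
Old toposort: [0, 3, 4, 1, 5, 2]
Added edge 3->5
Recompute Kahn (smallest-id tiebreak):
  initial in-degrees: [0, 2, 2, 0, 1, 3]
  ready (indeg=0): [0, 3]
  pop 0: indeg[1]->1; indeg[5]->2 | ready=[3] | order so far=[0]
  pop 3: indeg[4]->0; indeg[5]->1 | ready=[4] | order so far=[0, 3]
  pop 4: indeg[1]->0; indeg[2]->1; indeg[5]->0 | ready=[1, 5] | order so far=[0, 3, 4]
  pop 1: no out-edges | ready=[5] | order so far=[0, 3, 4, 1]
  pop 5: indeg[2]->0 | ready=[2] | order so far=[0, 3, 4, 1, 5]
  pop 2: no out-edges | ready=[] | order so far=[0, 3, 4, 1, 5, 2]
New canonical toposort: [0, 3, 4, 1, 5, 2]
Compare positions:
  Node 0: index 0 -> 0 (same)
  Node 1: index 3 -> 3 (same)
  Node 2: index 5 -> 5 (same)
  Node 3: index 1 -> 1 (same)
  Node 4: index 2 -> 2 (same)
  Node 5: index 4 -> 4 (same)
Nodes that changed position: none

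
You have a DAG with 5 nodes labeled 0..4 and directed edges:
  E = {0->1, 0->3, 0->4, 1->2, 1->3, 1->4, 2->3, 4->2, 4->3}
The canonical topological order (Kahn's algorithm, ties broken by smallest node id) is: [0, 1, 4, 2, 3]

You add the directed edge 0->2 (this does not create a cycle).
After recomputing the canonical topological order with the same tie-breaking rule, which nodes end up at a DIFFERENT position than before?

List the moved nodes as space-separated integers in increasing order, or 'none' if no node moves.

Old toposort: [0, 1, 4, 2, 3]
Added edge 0->2
Recompute Kahn (smallest-id tiebreak):
  initial in-degrees: [0, 1, 3, 4, 2]
  ready (indeg=0): [0]
  pop 0: indeg[1]->0; indeg[2]->2; indeg[3]->3; indeg[4]->1 | ready=[1] | order so far=[0]
  pop 1: indeg[2]->1; indeg[3]->2; indeg[4]->0 | ready=[4] | order so far=[0, 1]
  pop 4: indeg[2]->0; indeg[3]->1 | ready=[2] | order so far=[0, 1, 4]
  pop 2: indeg[3]->0 | ready=[3] | order so far=[0, 1, 4, 2]
  pop 3: no out-edges | ready=[] | order so far=[0, 1, 4, 2, 3]
New canonical toposort: [0, 1, 4, 2, 3]
Compare positions:
  Node 0: index 0 -> 0 (same)
  Node 1: index 1 -> 1 (same)
  Node 2: index 3 -> 3 (same)
  Node 3: index 4 -> 4 (same)
  Node 4: index 2 -> 2 (same)
Nodes that changed position: none

Answer: none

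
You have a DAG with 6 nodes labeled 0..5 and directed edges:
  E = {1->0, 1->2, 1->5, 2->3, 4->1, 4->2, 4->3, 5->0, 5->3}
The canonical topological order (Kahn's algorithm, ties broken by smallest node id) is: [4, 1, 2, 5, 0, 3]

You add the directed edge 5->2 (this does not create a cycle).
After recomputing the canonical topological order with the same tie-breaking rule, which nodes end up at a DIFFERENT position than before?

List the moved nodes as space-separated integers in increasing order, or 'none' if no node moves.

Old toposort: [4, 1, 2, 5, 0, 3]
Added edge 5->2
Recompute Kahn (smallest-id tiebreak):
  initial in-degrees: [2, 1, 3, 3, 0, 1]
  ready (indeg=0): [4]
  pop 4: indeg[1]->0; indeg[2]->2; indeg[3]->2 | ready=[1] | order so far=[4]
  pop 1: indeg[0]->1; indeg[2]->1; indeg[5]->0 | ready=[5] | order so far=[4, 1]
  pop 5: indeg[0]->0; indeg[2]->0; indeg[3]->1 | ready=[0, 2] | order so far=[4, 1, 5]
  pop 0: no out-edges | ready=[2] | order so far=[4, 1, 5, 0]
  pop 2: indeg[3]->0 | ready=[3] | order so far=[4, 1, 5, 0, 2]
  pop 3: no out-edges | ready=[] | order so far=[4, 1, 5, 0, 2, 3]
New canonical toposort: [4, 1, 5, 0, 2, 3]
Compare positions:
  Node 0: index 4 -> 3 (moved)
  Node 1: index 1 -> 1 (same)
  Node 2: index 2 -> 4 (moved)
  Node 3: index 5 -> 5 (same)
  Node 4: index 0 -> 0 (same)
  Node 5: index 3 -> 2 (moved)
Nodes that changed position: 0 2 5

Answer: 0 2 5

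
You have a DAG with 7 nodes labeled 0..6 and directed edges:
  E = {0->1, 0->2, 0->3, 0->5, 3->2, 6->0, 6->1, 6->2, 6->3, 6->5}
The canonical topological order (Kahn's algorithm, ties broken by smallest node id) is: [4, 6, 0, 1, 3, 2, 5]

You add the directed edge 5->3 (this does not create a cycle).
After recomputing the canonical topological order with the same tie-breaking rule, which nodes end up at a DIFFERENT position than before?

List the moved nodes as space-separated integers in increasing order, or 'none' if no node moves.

Old toposort: [4, 6, 0, 1, 3, 2, 5]
Added edge 5->3
Recompute Kahn (smallest-id tiebreak):
  initial in-degrees: [1, 2, 3, 3, 0, 2, 0]
  ready (indeg=0): [4, 6]
  pop 4: no out-edges | ready=[6] | order so far=[4]
  pop 6: indeg[0]->0; indeg[1]->1; indeg[2]->2; indeg[3]->2; indeg[5]->1 | ready=[0] | order so far=[4, 6]
  pop 0: indeg[1]->0; indeg[2]->1; indeg[3]->1; indeg[5]->0 | ready=[1, 5] | order so far=[4, 6, 0]
  pop 1: no out-edges | ready=[5] | order so far=[4, 6, 0, 1]
  pop 5: indeg[3]->0 | ready=[3] | order so far=[4, 6, 0, 1, 5]
  pop 3: indeg[2]->0 | ready=[2] | order so far=[4, 6, 0, 1, 5, 3]
  pop 2: no out-edges | ready=[] | order so far=[4, 6, 0, 1, 5, 3, 2]
New canonical toposort: [4, 6, 0, 1, 5, 3, 2]
Compare positions:
  Node 0: index 2 -> 2 (same)
  Node 1: index 3 -> 3 (same)
  Node 2: index 5 -> 6 (moved)
  Node 3: index 4 -> 5 (moved)
  Node 4: index 0 -> 0 (same)
  Node 5: index 6 -> 4 (moved)
  Node 6: index 1 -> 1 (same)
Nodes that changed position: 2 3 5

Answer: 2 3 5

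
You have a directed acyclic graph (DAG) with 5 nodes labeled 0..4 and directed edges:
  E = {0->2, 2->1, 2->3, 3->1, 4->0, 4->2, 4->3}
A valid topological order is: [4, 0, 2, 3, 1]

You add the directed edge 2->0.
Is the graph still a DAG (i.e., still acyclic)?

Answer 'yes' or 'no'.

Given toposort: [4, 0, 2, 3, 1]
Position of 2: index 2; position of 0: index 1
New edge 2->0: backward (u after v in old order)
Backward edge: old toposort is now invalid. Check if this creates a cycle.
Does 0 already reach 2? Reachable from 0: [0, 1, 2, 3]. YES -> cycle!
Still a DAG? no

Answer: no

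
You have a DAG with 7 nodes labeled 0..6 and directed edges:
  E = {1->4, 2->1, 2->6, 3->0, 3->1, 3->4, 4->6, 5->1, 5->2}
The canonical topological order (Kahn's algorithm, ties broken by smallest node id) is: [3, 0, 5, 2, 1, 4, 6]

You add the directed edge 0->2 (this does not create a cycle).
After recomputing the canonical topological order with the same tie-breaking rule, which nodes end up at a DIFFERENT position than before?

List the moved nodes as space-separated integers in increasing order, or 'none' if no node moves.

Answer: none

Derivation:
Old toposort: [3, 0, 5, 2, 1, 4, 6]
Added edge 0->2
Recompute Kahn (smallest-id tiebreak):
  initial in-degrees: [1, 3, 2, 0, 2, 0, 2]
  ready (indeg=0): [3, 5]
  pop 3: indeg[0]->0; indeg[1]->2; indeg[4]->1 | ready=[0, 5] | order so far=[3]
  pop 0: indeg[2]->1 | ready=[5] | order so far=[3, 0]
  pop 5: indeg[1]->1; indeg[2]->0 | ready=[2] | order so far=[3, 0, 5]
  pop 2: indeg[1]->0; indeg[6]->1 | ready=[1] | order so far=[3, 0, 5, 2]
  pop 1: indeg[4]->0 | ready=[4] | order so far=[3, 0, 5, 2, 1]
  pop 4: indeg[6]->0 | ready=[6] | order so far=[3, 0, 5, 2, 1, 4]
  pop 6: no out-edges | ready=[] | order so far=[3, 0, 5, 2, 1, 4, 6]
New canonical toposort: [3, 0, 5, 2, 1, 4, 6]
Compare positions:
  Node 0: index 1 -> 1 (same)
  Node 1: index 4 -> 4 (same)
  Node 2: index 3 -> 3 (same)
  Node 3: index 0 -> 0 (same)
  Node 4: index 5 -> 5 (same)
  Node 5: index 2 -> 2 (same)
  Node 6: index 6 -> 6 (same)
Nodes that changed position: none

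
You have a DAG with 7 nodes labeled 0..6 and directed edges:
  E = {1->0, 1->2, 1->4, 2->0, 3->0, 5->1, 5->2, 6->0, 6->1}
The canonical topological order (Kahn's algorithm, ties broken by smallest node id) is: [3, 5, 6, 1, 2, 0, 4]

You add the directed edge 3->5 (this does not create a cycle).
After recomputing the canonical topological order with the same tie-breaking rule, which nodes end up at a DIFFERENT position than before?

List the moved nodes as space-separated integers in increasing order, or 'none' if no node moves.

Old toposort: [3, 5, 6, 1, 2, 0, 4]
Added edge 3->5
Recompute Kahn (smallest-id tiebreak):
  initial in-degrees: [4, 2, 2, 0, 1, 1, 0]
  ready (indeg=0): [3, 6]
  pop 3: indeg[0]->3; indeg[5]->0 | ready=[5, 6] | order so far=[3]
  pop 5: indeg[1]->1; indeg[2]->1 | ready=[6] | order so far=[3, 5]
  pop 6: indeg[0]->2; indeg[1]->0 | ready=[1] | order so far=[3, 5, 6]
  pop 1: indeg[0]->1; indeg[2]->0; indeg[4]->0 | ready=[2, 4] | order so far=[3, 5, 6, 1]
  pop 2: indeg[0]->0 | ready=[0, 4] | order so far=[3, 5, 6, 1, 2]
  pop 0: no out-edges | ready=[4] | order so far=[3, 5, 6, 1, 2, 0]
  pop 4: no out-edges | ready=[] | order so far=[3, 5, 6, 1, 2, 0, 4]
New canonical toposort: [3, 5, 6, 1, 2, 0, 4]
Compare positions:
  Node 0: index 5 -> 5 (same)
  Node 1: index 3 -> 3 (same)
  Node 2: index 4 -> 4 (same)
  Node 3: index 0 -> 0 (same)
  Node 4: index 6 -> 6 (same)
  Node 5: index 1 -> 1 (same)
  Node 6: index 2 -> 2 (same)
Nodes that changed position: none

Answer: none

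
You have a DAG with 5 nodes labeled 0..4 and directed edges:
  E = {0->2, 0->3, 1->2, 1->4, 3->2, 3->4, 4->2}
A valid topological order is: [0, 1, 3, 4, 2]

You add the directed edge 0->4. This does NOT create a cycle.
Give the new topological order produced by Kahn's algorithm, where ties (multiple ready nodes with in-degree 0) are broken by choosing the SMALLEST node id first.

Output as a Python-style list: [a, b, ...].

Old toposort: [0, 1, 3, 4, 2]
Added edge: 0->4
Position of 0 (0) < position of 4 (3). Old order still valid.
Run Kahn's algorithm (break ties by smallest node id):
  initial in-degrees: [0, 0, 4, 1, 3]
  ready (indeg=0): [0, 1]
  pop 0: indeg[2]->3; indeg[3]->0; indeg[4]->2 | ready=[1, 3] | order so far=[0]
  pop 1: indeg[2]->2; indeg[4]->1 | ready=[3] | order so far=[0, 1]
  pop 3: indeg[2]->1; indeg[4]->0 | ready=[4] | order so far=[0, 1, 3]
  pop 4: indeg[2]->0 | ready=[2] | order so far=[0, 1, 3, 4]
  pop 2: no out-edges | ready=[] | order so far=[0, 1, 3, 4, 2]
  Result: [0, 1, 3, 4, 2]

Answer: [0, 1, 3, 4, 2]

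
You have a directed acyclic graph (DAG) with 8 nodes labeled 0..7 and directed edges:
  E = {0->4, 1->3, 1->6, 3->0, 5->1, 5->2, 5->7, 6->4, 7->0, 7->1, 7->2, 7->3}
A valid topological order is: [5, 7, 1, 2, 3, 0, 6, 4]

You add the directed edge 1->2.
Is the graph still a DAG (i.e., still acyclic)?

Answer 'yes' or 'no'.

Answer: yes

Derivation:
Given toposort: [5, 7, 1, 2, 3, 0, 6, 4]
Position of 1: index 2; position of 2: index 3
New edge 1->2: forward
Forward edge: respects the existing order. Still a DAG, same toposort still valid.
Still a DAG? yes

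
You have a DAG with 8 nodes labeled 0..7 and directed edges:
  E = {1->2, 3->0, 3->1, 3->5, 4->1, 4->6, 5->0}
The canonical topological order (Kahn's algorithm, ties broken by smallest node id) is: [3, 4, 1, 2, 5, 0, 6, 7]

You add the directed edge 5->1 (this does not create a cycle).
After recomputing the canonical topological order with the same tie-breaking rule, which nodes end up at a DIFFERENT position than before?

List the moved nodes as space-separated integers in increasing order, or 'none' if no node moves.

Old toposort: [3, 4, 1, 2, 5, 0, 6, 7]
Added edge 5->1
Recompute Kahn (smallest-id tiebreak):
  initial in-degrees: [2, 3, 1, 0, 0, 1, 1, 0]
  ready (indeg=0): [3, 4, 7]
  pop 3: indeg[0]->1; indeg[1]->2; indeg[5]->0 | ready=[4, 5, 7] | order so far=[3]
  pop 4: indeg[1]->1; indeg[6]->0 | ready=[5, 6, 7] | order so far=[3, 4]
  pop 5: indeg[0]->0; indeg[1]->0 | ready=[0, 1, 6, 7] | order so far=[3, 4, 5]
  pop 0: no out-edges | ready=[1, 6, 7] | order so far=[3, 4, 5, 0]
  pop 1: indeg[2]->0 | ready=[2, 6, 7] | order so far=[3, 4, 5, 0, 1]
  pop 2: no out-edges | ready=[6, 7] | order so far=[3, 4, 5, 0, 1, 2]
  pop 6: no out-edges | ready=[7] | order so far=[3, 4, 5, 0, 1, 2, 6]
  pop 7: no out-edges | ready=[] | order so far=[3, 4, 5, 0, 1, 2, 6, 7]
New canonical toposort: [3, 4, 5, 0, 1, 2, 6, 7]
Compare positions:
  Node 0: index 5 -> 3 (moved)
  Node 1: index 2 -> 4 (moved)
  Node 2: index 3 -> 5 (moved)
  Node 3: index 0 -> 0 (same)
  Node 4: index 1 -> 1 (same)
  Node 5: index 4 -> 2 (moved)
  Node 6: index 6 -> 6 (same)
  Node 7: index 7 -> 7 (same)
Nodes that changed position: 0 1 2 5

Answer: 0 1 2 5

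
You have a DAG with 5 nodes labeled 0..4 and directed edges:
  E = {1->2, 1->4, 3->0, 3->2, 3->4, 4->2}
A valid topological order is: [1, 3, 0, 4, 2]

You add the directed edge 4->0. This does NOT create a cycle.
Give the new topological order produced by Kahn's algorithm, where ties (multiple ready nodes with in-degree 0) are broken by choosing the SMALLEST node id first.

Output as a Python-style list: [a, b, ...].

Old toposort: [1, 3, 0, 4, 2]
Added edge: 4->0
Position of 4 (3) > position of 0 (2). Must reorder: 4 must now come before 0.
Run Kahn's algorithm (break ties by smallest node id):
  initial in-degrees: [2, 0, 3, 0, 2]
  ready (indeg=0): [1, 3]
  pop 1: indeg[2]->2; indeg[4]->1 | ready=[3] | order so far=[1]
  pop 3: indeg[0]->1; indeg[2]->1; indeg[4]->0 | ready=[4] | order so far=[1, 3]
  pop 4: indeg[0]->0; indeg[2]->0 | ready=[0, 2] | order so far=[1, 3, 4]
  pop 0: no out-edges | ready=[2] | order so far=[1, 3, 4, 0]
  pop 2: no out-edges | ready=[] | order so far=[1, 3, 4, 0, 2]
  Result: [1, 3, 4, 0, 2]

Answer: [1, 3, 4, 0, 2]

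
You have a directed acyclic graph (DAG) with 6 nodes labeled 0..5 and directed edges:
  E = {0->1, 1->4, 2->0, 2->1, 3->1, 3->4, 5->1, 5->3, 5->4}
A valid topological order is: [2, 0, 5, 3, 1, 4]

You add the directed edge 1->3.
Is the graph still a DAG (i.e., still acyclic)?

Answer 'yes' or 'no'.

Given toposort: [2, 0, 5, 3, 1, 4]
Position of 1: index 4; position of 3: index 3
New edge 1->3: backward (u after v in old order)
Backward edge: old toposort is now invalid. Check if this creates a cycle.
Does 3 already reach 1? Reachable from 3: [1, 3, 4]. YES -> cycle!
Still a DAG? no

Answer: no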